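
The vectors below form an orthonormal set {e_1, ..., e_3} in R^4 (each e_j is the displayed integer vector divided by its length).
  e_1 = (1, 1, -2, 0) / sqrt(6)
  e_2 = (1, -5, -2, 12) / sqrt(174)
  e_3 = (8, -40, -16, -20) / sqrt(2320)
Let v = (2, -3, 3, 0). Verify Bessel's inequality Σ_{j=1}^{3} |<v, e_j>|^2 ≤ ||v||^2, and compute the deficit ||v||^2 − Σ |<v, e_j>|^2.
Σ |<v, e_j>|^2 = 61/5; ||v||^2 = 22; deficit = 49/5

Write each e_j = u_j / sqrt(<u_j, u_j>) where u_j is the displayed integer vector. Then <v, e_j> = <v, u_j> / sqrt(<u_j, u_j>), so |<v, e_j>|^2 = <v, u_j>^2 / <u_j, u_j>.
Coefficients: <v, e_1> = -7/sqrt(6), <v, e_2> = 11/sqrt(174), <v, e_3> = 88/sqrt(2320).
Square and sum: Σ |<v, e_j>|^2 = 61/5.
Compute ||v||^2 = v·v = 22.
Deficit = 22 − 61/5 = 49/5 ≥ 0, confirming Bessel's inequality. (The deficit equals ||v − Σ <v,e_j> e_j||^2, the squared distance from v to span{e_j}.)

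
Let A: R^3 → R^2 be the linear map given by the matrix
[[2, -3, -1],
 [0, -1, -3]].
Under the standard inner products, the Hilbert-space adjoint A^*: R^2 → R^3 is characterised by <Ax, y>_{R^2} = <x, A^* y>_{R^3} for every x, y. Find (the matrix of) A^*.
A^* = A^T =
[[2, 0],
 [-3, -1],
 [-1, -3]]

For real matrices with standard dot products, the defining identity <Ax, y> = <x, A^* y> gives (Ax)^T y = x^T (A^*) y, i.e. x^T A^T y = x^T (A^*) y. Since this holds for all x, y, we must have A^* = A^T. Therefore
A^* =
[[2, 0],
 [-3, -1],
 [-1, -3]].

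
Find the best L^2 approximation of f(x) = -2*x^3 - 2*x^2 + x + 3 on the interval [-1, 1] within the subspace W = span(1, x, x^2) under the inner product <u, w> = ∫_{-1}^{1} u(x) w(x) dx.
g(x) = -2*x^2 - x/5 + 3

The best approximation g ∈ W is the orthogonal projection of f onto W. Writing g = a_0 + a_1 x + a_2 x^2, the coefficients solve the normal equations G · a = b where
  G_{ij} = <φ_i, φ_j> and b_i = <f, φ_i>, with φ_0 = 1, φ_1 = x, φ_2 = x^2.
G =
  [2, 0, 2/3]
  [0, 2/3, 0]
  [2/3, 0, 2/5],
b = (14/3, -2/15, 6/5).
Solving gives a_0 = 3, a_1 = -1/5, a_2 = -2, so
  g(x) = -2*x^2 - x/5 + 3.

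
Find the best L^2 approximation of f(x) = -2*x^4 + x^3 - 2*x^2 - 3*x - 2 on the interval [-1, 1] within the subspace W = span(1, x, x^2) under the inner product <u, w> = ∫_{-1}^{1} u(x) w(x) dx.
g(x) = -26*x^2/7 - 12*x/5 - 64/35

The best approximation g ∈ W is the orthogonal projection of f onto W. Writing g = a_0 + a_1 x + a_2 x^2, the coefficients solve the normal equations G · a = b where
  G_{ij} = <φ_i, φ_j> and b_i = <f, φ_i>, with φ_0 = 1, φ_1 = x, φ_2 = x^2.
G =
  [2, 0, 2/3]
  [0, 2/3, 0]
  [2/3, 0, 2/5],
b = (-92/15, -8/5, -284/105).
Solving gives a_0 = -64/35, a_1 = -12/5, a_2 = -26/7, so
  g(x) = -26*x^2/7 - 12*x/5 - 64/35.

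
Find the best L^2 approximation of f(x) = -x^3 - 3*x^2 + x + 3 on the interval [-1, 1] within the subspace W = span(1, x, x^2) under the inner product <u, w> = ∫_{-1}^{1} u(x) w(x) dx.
g(x) = -3*x^2 + 2*x/5 + 3

The best approximation g ∈ W is the orthogonal projection of f onto W. Writing g = a_0 + a_1 x + a_2 x^2, the coefficients solve the normal equations G · a = b where
  G_{ij} = <φ_i, φ_j> and b_i = <f, φ_i>, with φ_0 = 1, φ_1 = x, φ_2 = x^2.
G =
  [2, 0, 2/3]
  [0, 2/3, 0]
  [2/3, 0, 2/5],
b = (4, 4/15, 4/5).
Solving gives a_0 = 3, a_1 = 2/5, a_2 = -3, so
  g(x) = -3*x^2 + 2*x/5 + 3.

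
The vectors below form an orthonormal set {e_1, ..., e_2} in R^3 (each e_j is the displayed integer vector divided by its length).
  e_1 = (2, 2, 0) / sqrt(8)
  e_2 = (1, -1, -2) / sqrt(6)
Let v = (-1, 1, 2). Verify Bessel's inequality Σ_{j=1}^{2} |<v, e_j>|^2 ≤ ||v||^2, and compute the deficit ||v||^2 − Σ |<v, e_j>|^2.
Σ |<v, e_j>|^2 = 6; ||v||^2 = 6; deficit = 0

Write each e_j = u_j / sqrt(<u_j, u_j>) where u_j is the displayed integer vector. Then <v, e_j> = <v, u_j> / sqrt(<u_j, u_j>), so |<v, e_j>|^2 = <v, u_j>^2 / <u_j, u_j>.
Coefficients: <v, e_1> = 0/sqrt(8), <v, e_2> = -6/sqrt(6).
Square and sum: Σ |<v, e_j>|^2 = 6.
Compute ||v||^2 = v·v = 6.
Deficit = 6 − 6 = 0 ≥ 0, confirming Bessel's inequality. (The deficit equals ||v − Σ <v,e_j> e_j||^2, the squared distance from v to span{e_j}.)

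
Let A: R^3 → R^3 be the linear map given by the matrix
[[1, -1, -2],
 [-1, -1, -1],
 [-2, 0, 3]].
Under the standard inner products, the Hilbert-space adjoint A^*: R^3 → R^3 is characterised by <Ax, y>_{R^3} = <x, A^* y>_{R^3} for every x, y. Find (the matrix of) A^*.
A^* = A^T =
[[1, -1, -2],
 [-1, -1, 0],
 [-2, -1, 3]]

For real matrices with standard dot products, the defining identity <Ax, y> = <x, A^* y> gives (Ax)^T y = x^T (A^*) y, i.e. x^T A^T y = x^T (A^*) y. Since this holds for all x, y, we must have A^* = A^T. Therefore
A^* =
[[1, -1, -2],
 [-1, -1, 0],
 [-2, -1, 3]].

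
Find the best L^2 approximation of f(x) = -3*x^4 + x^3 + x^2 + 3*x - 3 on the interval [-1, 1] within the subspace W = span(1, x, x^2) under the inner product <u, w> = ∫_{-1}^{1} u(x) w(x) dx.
g(x) = -11*x^2/7 + 18*x/5 - 96/35

The best approximation g ∈ W is the orthogonal projection of f onto W. Writing g = a_0 + a_1 x + a_2 x^2, the coefficients solve the normal equations G · a = b where
  G_{ij} = <φ_i, φ_j> and b_i = <f, φ_i>, with φ_0 = 1, φ_1 = x, φ_2 = x^2.
G =
  [2, 0, 2/3]
  [0, 2/3, 0]
  [2/3, 0, 2/5],
b = (-98/15, 12/5, -86/35).
Solving gives a_0 = -96/35, a_1 = 18/5, a_2 = -11/7, so
  g(x) = -11*x^2/7 + 18*x/5 - 96/35.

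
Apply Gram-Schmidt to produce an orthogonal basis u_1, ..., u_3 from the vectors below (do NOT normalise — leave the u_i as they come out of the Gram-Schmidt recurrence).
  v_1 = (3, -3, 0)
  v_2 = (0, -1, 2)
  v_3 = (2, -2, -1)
Orthogonal basis:
  u_1 = (3, -3, 0)
  u_2 = (-1/2, -1/2, 2)
  u_3 = (-2/9, -2/9, -1/9)

Apply the Gram-Schmidt recurrence
  u_1 = v_1
  u_i = v_i − Σ_{j<i} ((v_i · u_j) / (u_j · u_j)) · u_j.

Step by step this gives:
  u_1 = (3, -3, 0)
  u_2 = (-1/2, -1/2, 2)
  u_3 = (-2/9, -2/9, -1/9)

Orthogonality check:
  u_2 · u_1 = 0 (should be 0)
  u_3 · u_1 = 0 (should be 0)
  u_3 · u_2 = 0 (should be 0)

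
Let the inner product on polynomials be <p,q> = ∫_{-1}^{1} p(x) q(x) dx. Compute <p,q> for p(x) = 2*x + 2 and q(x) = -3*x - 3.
<p,q> = -16

Expand the product: p(x)·q(x) = -6*x^2 - 12*x - 6.
∫_{-1}^{1} of each monomial x^k gives [2/(k+1) if k even, 0 if k odd]. Integrating term-by-term (or equivalently evaluating the antiderivative F(x) = -2*x^3 - 6*x^2 - 6*x at the endpoints):
  F(1) − F(−1) = -14 − (2) = -16.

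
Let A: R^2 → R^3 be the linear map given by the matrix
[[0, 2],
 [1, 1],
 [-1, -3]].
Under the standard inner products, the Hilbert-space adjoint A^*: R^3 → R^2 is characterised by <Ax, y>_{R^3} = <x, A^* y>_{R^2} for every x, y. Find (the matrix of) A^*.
A^* = A^T =
[[0, 1, -1],
 [2, 1, -3]]

For real matrices with standard dot products, the defining identity <Ax, y> = <x, A^* y> gives (Ax)^T y = x^T (A^*) y, i.e. x^T A^T y = x^T (A^*) y. Since this holds for all x, y, we must have A^* = A^T. Therefore
A^* =
[[0, 1, -1],
 [2, 1, -3]].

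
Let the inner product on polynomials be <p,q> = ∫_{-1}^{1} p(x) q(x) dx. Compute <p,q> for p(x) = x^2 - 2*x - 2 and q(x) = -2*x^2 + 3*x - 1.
<p,q> = 6/5

Expand the product: p(x)·q(x) = -2*x^4 + 7*x^3 - 3*x^2 - 4*x + 2.
∫_{-1}^{1} of each monomial x^k gives [2/(k+1) if k even, 0 if k odd]. Integrating term-by-term (or equivalently evaluating the antiderivative F(x) = -2*x^5/5 + 7*x^4/4 - x^3 - 2*x^2 + 2*x at the endpoints):
  F(1) − F(−1) = 7/20 − (-17/20) = 6/5.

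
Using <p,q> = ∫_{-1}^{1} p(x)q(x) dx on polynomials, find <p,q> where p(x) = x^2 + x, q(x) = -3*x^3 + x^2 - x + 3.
<p,q> = 8/15

Expand the product: p(x)·q(x) = -3*x^5 - 2*x^4 + 2*x^2 + 3*x.
∫_{-1}^{1} of each monomial x^k gives [2/(k+1) if k even, 0 if k odd]. Integrating term-by-term (or equivalently evaluating the antiderivative F(x) = -x^6/2 - 2*x^5/5 + 2*x^3/3 + 3*x^2/2 at the endpoints):
  F(1) − F(−1) = 19/15 − (11/15) = 8/15.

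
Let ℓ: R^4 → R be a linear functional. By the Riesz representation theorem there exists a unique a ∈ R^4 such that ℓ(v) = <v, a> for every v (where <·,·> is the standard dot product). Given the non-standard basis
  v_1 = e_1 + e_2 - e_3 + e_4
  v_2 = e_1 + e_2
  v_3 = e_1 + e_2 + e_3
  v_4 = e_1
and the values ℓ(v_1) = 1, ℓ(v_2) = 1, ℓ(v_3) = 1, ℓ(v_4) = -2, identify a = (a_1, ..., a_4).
a = (-2, 3, 0, 0)

Write a = (a_1, ..., a_4) in the standard basis. For each basis vector v_i, ℓ(v_i) = <v_i, a> is a linear equation in the a_j's. Collect the n equations into a matrix system V a = ℓ, where row i of V is v_i (expressed in the standard basis). Since V is invertible (lower-triangular with 1s on the diagonal, up to permutation), solve by back-substitution:
  V =
[[1, 1, -1, 1],
 [1, 1, 0, 0],
 [1, 1, 1, 0],
 [1, 0, 0, 0]]
  V a = (1, 1, 1, -2)
Solving gives a = (-2, 3, 0, 0).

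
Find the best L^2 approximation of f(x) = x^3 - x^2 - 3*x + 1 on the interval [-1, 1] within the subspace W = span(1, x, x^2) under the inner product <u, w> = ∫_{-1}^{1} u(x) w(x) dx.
g(x) = -x^2 - 12*x/5 + 1

The best approximation g ∈ W is the orthogonal projection of f onto W. Writing g = a_0 + a_1 x + a_2 x^2, the coefficients solve the normal equations G · a = b where
  G_{ij} = <φ_i, φ_j> and b_i = <f, φ_i>, with φ_0 = 1, φ_1 = x, φ_2 = x^2.
G =
  [2, 0, 2/3]
  [0, 2/3, 0]
  [2/3, 0, 2/5],
b = (4/3, -8/5, 4/15).
Solving gives a_0 = 1, a_1 = -12/5, a_2 = -1, so
  g(x) = -x^2 - 12*x/5 + 1.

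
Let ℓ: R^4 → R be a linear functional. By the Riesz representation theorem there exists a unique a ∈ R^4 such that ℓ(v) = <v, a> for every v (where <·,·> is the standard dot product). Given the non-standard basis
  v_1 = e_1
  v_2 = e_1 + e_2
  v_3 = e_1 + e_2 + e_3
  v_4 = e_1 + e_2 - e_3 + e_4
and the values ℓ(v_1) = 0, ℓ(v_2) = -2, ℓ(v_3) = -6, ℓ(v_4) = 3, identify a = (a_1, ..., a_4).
a = (0, -2, -4, 1)

Write a = (a_1, ..., a_4) in the standard basis. For each basis vector v_i, ℓ(v_i) = <v_i, a> is a linear equation in the a_j's. Collect the n equations into a matrix system V a = ℓ, where row i of V is v_i (expressed in the standard basis). Since V is invertible (lower-triangular with 1s on the diagonal, up to permutation), solve by back-substitution:
  V =
[[1, 0, 0, 0],
 [1, 1, 0, 0],
 [1, 1, 1, 0],
 [1, 1, -1, 1]]
  V a = (0, -2, -6, 3)
Solving gives a = (0, -2, -4, 1).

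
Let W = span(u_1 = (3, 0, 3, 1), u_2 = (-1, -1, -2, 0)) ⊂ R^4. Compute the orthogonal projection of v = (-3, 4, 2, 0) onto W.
proj_W(v) = (-67/33, 122/33, 5/3, -21/11)

Set up U = [u_1 | ... | u_2] ∈ R^(4×2). The projector onto W = col(U) is P = U (U^T U)^(-1) U^T.
Compute U^T U =
  [19, -9]
  [-9, 6],
and U^T v = (-3, -5).
Solve U^T U · c = U^T v for the coefficients: c = (-21/11, -122/33). The projection is proj_W(v) = U c.
Check: (v - proj_W(v)) · u_1 = 0  (should be 0).
Check: (v - proj_W(v)) · u_2 = 0  (should be 0).
Result: proj_W(v) = (-67/33, 122/33, 5/3, -21/11).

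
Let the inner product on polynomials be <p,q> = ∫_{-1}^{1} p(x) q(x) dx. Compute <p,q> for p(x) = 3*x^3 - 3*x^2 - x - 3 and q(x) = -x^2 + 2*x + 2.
<p,q> = -176/15

Expand the product: p(x)·q(x) = -3*x^5 + 9*x^4 + x^3 - 5*x^2 - 8*x - 6.
∫_{-1}^{1} of each monomial x^k gives [2/(k+1) if k even, 0 if k odd]. Integrating term-by-term (or equivalently evaluating the antiderivative F(x) = -x^6/2 + 9*x^5/5 + x^4/4 - 5*x^3/3 - 4*x^2 - 6*x at the endpoints):
  F(1) − F(−1) = -607/60 − (97/60) = -176/15.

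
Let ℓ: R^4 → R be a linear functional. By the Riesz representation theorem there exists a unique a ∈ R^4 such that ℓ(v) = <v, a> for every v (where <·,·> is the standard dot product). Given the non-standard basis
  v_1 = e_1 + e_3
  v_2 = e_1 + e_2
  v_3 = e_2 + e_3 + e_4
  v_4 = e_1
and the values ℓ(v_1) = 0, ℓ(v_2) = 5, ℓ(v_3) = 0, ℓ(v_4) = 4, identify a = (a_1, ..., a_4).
a = (4, 1, -4, 3)

Write a = (a_1, ..., a_4) in the standard basis. For each basis vector v_i, ℓ(v_i) = <v_i, a> is a linear equation in the a_j's. Collect the n equations into a matrix system V a = ℓ, where row i of V is v_i (expressed in the standard basis). Since V is invertible (lower-triangular with 1s on the diagonal, up to permutation), solve by back-substitution:
  V =
[[1, 0, 1, 0],
 [1, 1, 0, 0],
 [0, 1, 1, 1],
 [1, 0, 0, 0]]
  V a = (0, 5, 0, 4)
Solving gives a = (4, 1, -4, 3).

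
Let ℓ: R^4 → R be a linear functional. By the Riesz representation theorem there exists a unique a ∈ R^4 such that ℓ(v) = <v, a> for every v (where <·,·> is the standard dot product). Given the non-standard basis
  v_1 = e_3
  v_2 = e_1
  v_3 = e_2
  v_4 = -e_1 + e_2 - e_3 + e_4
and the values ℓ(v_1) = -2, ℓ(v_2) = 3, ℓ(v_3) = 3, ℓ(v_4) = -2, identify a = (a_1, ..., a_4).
a = (3, 3, -2, -4)

Write a = (a_1, ..., a_4) in the standard basis. For each basis vector v_i, ℓ(v_i) = <v_i, a> is a linear equation in the a_j's. Collect the n equations into a matrix system V a = ℓ, where row i of V is v_i (expressed in the standard basis). Since V is invertible (lower-triangular with 1s on the diagonal, up to permutation), solve by back-substitution:
  V =
[[0, 0, 1, 0],
 [1, 0, 0, 0],
 [0, 1, 0, 0],
 [-1, 1, -1, 1]]
  V a = (-2, 3, 3, -2)
Solving gives a = (3, 3, -2, -4).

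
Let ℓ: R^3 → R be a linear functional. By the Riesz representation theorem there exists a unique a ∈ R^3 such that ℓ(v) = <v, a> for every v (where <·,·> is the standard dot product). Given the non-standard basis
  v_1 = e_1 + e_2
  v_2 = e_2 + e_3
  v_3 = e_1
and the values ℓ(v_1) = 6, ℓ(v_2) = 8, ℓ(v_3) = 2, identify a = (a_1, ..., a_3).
a = (2, 4, 4)

Write a = (a_1, ..., a_3) in the standard basis. For each basis vector v_i, ℓ(v_i) = <v_i, a> is a linear equation in the a_j's. Collect the n equations into a matrix system V a = ℓ, where row i of V is v_i (expressed in the standard basis). Since V is invertible (lower-triangular with 1s on the diagonal, up to permutation), solve by back-substitution:
  V =
[[1, 1, 0],
 [0, 1, 1],
 [1, 0, 0]]
  V a = (6, 8, 2)
Solving gives a = (2, 4, 4).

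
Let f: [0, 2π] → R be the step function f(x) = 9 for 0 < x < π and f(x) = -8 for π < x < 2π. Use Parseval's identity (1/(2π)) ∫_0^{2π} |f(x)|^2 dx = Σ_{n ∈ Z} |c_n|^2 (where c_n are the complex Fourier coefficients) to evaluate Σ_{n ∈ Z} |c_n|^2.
Σ |c_n|^2 = 145/2

Parseval equates the L^2 energy of f (normalised by 1/(2π)) with the ℓ^2 sum of its Fourier coefficients: (1/(2π)) ∫_0^{2π} |f|^2 = Σ |c_n|^2.
Compute the left side: (1/(2π)) [∫_0^π 9^2 dx + ∫_π^{2π} (-8)^2 dx] = (1/(2π)) · (81π + 64π) = (81 + 64)/2 = 145/2.
So Σ_{n ∈ Z} |c_n|^2 = 145/2.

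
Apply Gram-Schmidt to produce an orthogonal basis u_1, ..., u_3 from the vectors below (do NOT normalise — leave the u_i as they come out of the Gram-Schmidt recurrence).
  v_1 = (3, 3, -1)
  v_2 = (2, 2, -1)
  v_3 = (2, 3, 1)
Orthogonal basis:
  u_1 = (3, 3, -1)
  u_2 = (-1/19, -1/19, -6/19)
  u_3 = (-1/2, 1/2, 0)

Apply the Gram-Schmidt recurrence
  u_1 = v_1
  u_i = v_i − Σ_{j<i} ((v_i · u_j) / (u_j · u_j)) · u_j.

Step by step this gives:
  u_1 = (3, 3, -1)
  u_2 = (-1/19, -1/19, -6/19)
  u_3 = (-1/2, 1/2, 0)

Orthogonality check:
  u_2 · u_1 = 0 (should be 0)
  u_3 · u_1 = 0 (should be 0)
  u_3 · u_2 = 0 (should be 0)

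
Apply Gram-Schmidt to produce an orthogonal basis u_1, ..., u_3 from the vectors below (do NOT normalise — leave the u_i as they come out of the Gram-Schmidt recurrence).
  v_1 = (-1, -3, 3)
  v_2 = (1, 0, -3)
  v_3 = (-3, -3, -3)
Orthogonal basis:
  u_1 = (-1, -3, 3)
  u_2 = (9/19, -30/19, -27/19)
  u_3 = (-18/5, 0, -6/5)

Apply the Gram-Schmidt recurrence
  u_1 = v_1
  u_i = v_i − Σ_{j<i} ((v_i · u_j) / (u_j · u_j)) · u_j.

Step by step this gives:
  u_1 = (-1, -3, 3)
  u_2 = (9/19, -30/19, -27/19)
  u_3 = (-18/5, 0, -6/5)

Orthogonality check:
  u_2 · u_1 = 0 (should be 0)
  u_3 · u_1 = 0 (should be 0)
  u_3 · u_2 = 0 (should be 0)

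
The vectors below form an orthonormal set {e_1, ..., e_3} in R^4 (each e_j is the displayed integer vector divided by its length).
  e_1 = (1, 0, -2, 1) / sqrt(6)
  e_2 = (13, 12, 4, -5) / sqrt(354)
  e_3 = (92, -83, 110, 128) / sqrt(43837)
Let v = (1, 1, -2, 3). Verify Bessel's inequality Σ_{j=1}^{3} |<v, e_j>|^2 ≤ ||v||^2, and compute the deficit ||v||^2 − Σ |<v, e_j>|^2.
Σ |<v, e_j>|^2 = 8441/743; ||v||^2 = 15; deficit = 2704/743

Write each e_j = u_j / sqrt(<u_j, u_j>) where u_j is the displayed integer vector. Then <v, e_j> = <v, u_j> / sqrt(<u_j, u_j>), so |<v, e_j>|^2 = <v, u_j>^2 / <u_j, u_j>.
Coefficients: <v, e_1> = 8/sqrt(6), <v, e_2> = 2/sqrt(354), <v, e_3> = 173/sqrt(43837).
Square and sum: Σ |<v, e_j>|^2 = 8441/743.
Compute ||v||^2 = v·v = 15.
Deficit = 15 − 8441/743 = 2704/743 ≥ 0, confirming Bessel's inequality. (The deficit equals ||v − Σ <v,e_j> e_j||^2, the squared distance from v to span{e_j}.)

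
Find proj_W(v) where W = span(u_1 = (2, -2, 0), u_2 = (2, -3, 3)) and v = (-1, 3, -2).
proj_W(v) = (-31/19, 45/19, -42/19)

Set up U = [u_1 | ... | u_2] ∈ R^(3×2). The projector onto W = col(U) is P = U (U^T U)^(-1) U^T.
Compute U^T U =
  [8, 10]
  [10, 22],
and U^T v = (-8, -17).
Solve U^T U · c = U^T v for the coefficients: c = (-3/38, -14/19). The projection is proj_W(v) = U c.
Check: (v - proj_W(v)) · u_1 = 0  (should be 0).
Check: (v - proj_W(v)) · u_2 = 0  (should be 0).
Result: proj_W(v) = (-31/19, 45/19, -42/19).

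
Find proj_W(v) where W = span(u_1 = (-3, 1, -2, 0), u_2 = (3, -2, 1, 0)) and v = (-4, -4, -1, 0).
proj_W(v) = (-5/3, -5/3, -10/3, 0)

Set up U = [u_1 | ... | u_2] ∈ R^(4×2). The projector onto W = col(U) is P = U (U^T U)^(-1) U^T.
Compute U^T U =
  [14, -13]
  [-13, 14],
and U^T v = (10, -5).
Solve U^T U · c = U^T v for the coefficients: c = (25/9, 20/9). The projection is proj_W(v) = U c.
Check: (v - proj_W(v)) · u_1 = 0  (should be 0).
Check: (v - proj_W(v)) · u_2 = 0  (should be 0).
Result: proj_W(v) = (-5/3, -5/3, -10/3, 0).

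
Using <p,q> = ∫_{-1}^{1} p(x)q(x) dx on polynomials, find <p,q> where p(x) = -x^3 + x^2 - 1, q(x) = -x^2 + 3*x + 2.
<p,q> = -18/5

Expand the product: p(x)·q(x) = x^5 - 4*x^4 + x^3 + 3*x^2 - 3*x - 2.
∫_{-1}^{1} of each monomial x^k gives [2/(k+1) if k even, 0 if k odd]. Integrating term-by-term (or equivalently evaluating the antiderivative F(x) = x^6/6 - 4*x^5/5 + x^4/4 + x^3 - 3*x^2/2 - 2*x at the endpoints):
  F(1) − F(−1) = -173/60 − (43/60) = -18/5.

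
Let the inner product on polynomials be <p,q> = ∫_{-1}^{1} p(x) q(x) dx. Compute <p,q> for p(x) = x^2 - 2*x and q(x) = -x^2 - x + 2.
<p,q> = 34/15

Expand the product: p(x)·q(x) = -x^4 + x^3 + 4*x^2 - 4*x.
∫_{-1}^{1} of each monomial x^k gives [2/(k+1) if k even, 0 if k odd]. Integrating term-by-term (or equivalently evaluating the antiderivative F(x) = -x^5/5 + x^4/4 + 4*x^3/3 - 2*x^2 at the endpoints):
  F(1) − F(−1) = -37/60 − (-173/60) = 34/15.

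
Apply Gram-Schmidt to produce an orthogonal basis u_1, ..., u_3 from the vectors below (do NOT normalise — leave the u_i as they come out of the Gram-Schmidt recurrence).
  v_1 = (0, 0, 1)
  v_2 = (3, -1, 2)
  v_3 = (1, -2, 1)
Orthogonal basis:
  u_1 = (0, 0, 1)
  u_2 = (3, -1, 0)
  u_3 = (-1/2, -3/2, 0)

Apply the Gram-Schmidt recurrence
  u_1 = v_1
  u_i = v_i − Σ_{j<i} ((v_i · u_j) / (u_j · u_j)) · u_j.

Step by step this gives:
  u_1 = (0, 0, 1)
  u_2 = (3, -1, 0)
  u_3 = (-1/2, -3/2, 0)

Orthogonality check:
  u_2 · u_1 = 0 (should be 0)
  u_3 · u_1 = 0 (should be 0)
  u_3 · u_2 = 0 (should be 0)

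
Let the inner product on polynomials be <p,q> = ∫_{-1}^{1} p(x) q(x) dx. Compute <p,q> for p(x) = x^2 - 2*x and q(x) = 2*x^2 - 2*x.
<p,q> = 52/15

Expand the product: p(x)·q(x) = 2*x^4 - 6*x^3 + 4*x^2.
∫_{-1}^{1} of each monomial x^k gives [2/(k+1) if k even, 0 if k odd]. Integrating term-by-term (or equivalently evaluating the antiderivative F(x) = 2*x^5/5 - 3*x^4/2 + 4*x^3/3 at the endpoints):
  F(1) − F(−1) = 7/30 − (-97/30) = 52/15.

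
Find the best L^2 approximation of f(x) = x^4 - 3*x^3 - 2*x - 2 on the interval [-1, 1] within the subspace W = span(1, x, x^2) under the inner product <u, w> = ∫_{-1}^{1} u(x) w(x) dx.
g(x) = 6*x^2/7 - 19*x/5 - 73/35

The best approximation g ∈ W is the orthogonal projection of f onto W. Writing g = a_0 + a_1 x + a_2 x^2, the coefficients solve the normal equations G · a = b where
  G_{ij} = <φ_i, φ_j> and b_i = <f, φ_i>, with φ_0 = 1, φ_1 = x, φ_2 = x^2.
G =
  [2, 0, 2/3]
  [0, 2/3, 0]
  [2/3, 0, 2/5],
b = (-18/5, -38/15, -22/21).
Solving gives a_0 = -73/35, a_1 = -19/5, a_2 = 6/7, so
  g(x) = 6*x^2/7 - 19*x/5 - 73/35.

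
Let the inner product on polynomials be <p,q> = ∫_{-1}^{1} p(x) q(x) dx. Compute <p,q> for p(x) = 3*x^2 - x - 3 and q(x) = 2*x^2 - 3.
<p,q> = 52/5

Expand the product: p(x)·q(x) = 6*x^4 - 2*x^3 - 15*x^2 + 3*x + 9.
∫_{-1}^{1} of each monomial x^k gives [2/(k+1) if k even, 0 if k odd]. Integrating term-by-term (or equivalently evaluating the antiderivative F(x) = 6*x^5/5 - x^4/2 - 5*x^3 + 3*x^2/2 + 9*x at the endpoints):
  F(1) − F(−1) = 31/5 − (-21/5) = 52/5.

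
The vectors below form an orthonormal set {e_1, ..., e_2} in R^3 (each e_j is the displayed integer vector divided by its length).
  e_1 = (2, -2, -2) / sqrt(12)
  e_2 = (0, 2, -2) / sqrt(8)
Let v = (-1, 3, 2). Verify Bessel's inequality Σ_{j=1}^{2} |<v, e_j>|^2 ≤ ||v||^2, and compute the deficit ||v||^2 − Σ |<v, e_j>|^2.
Σ |<v, e_j>|^2 = 25/2; ||v||^2 = 14; deficit = 3/2

Write each e_j = u_j / sqrt(<u_j, u_j>) where u_j is the displayed integer vector. Then <v, e_j> = <v, u_j> / sqrt(<u_j, u_j>), so |<v, e_j>|^2 = <v, u_j>^2 / <u_j, u_j>.
Coefficients: <v, e_1> = -12/sqrt(12), <v, e_2> = 2/sqrt(8).
Square and sum: Σ |<v, e_j>|^2 = 25/2.
Compute ||v||^2 = v·v = 14.
Deficit = 14 − 25/2 = 3/2 ≥ 0, confirming Bessel's inequality. (The deficit equals ||v − Σ <v,e_j> e_j||^2, the squared distance from v to span{e_j}.)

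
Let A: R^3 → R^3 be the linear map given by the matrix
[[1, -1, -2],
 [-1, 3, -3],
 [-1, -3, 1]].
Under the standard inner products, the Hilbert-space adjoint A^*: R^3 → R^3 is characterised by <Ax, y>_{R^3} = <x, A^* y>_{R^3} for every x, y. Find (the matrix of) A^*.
A^* = A^T =
[[1, -1, -1],
 [-1, 3, -3],
 [-2, -3, 1]]

For real matrices with standard dot products, the defining identity <Ax, y> = <x, A^* y> gives (Ax)^T y = x^T (A^*) y, i.e. x^T A^T y = x^T (A^*) y. Since this holds for all x, y, we must have A^* = A^T. Therefore
A^* =
[[1, -1, -1],
 [-1, 3, -3],
 [-2, -3, 1]].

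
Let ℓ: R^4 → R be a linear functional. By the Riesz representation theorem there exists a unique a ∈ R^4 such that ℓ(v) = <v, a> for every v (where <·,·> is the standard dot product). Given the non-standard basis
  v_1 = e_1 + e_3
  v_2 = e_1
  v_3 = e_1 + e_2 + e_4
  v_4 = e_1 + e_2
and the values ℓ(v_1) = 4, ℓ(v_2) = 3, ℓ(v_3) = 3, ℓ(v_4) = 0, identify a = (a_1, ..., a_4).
a = (3, -3, 1, 3)

Write a = (a_1, ..., a_4) in the standard basis. For each basis vector v_i, ℓ(v_i) = <v_i, a> is a linear equation in the a_j's. Collect the n equations into a matrix system V a = ℓ, where row i of V is v_i (expressed in the standard basis). Since V is invertible (lower-triangular with 1s on the diagonal, up to permutation), solve by back-substitution:
  V =
[[1, 0, 1, 0],
 [1, 0, 0, 0],
 [1, 1, 0, 1],
 [1, 1, 0, 0]]
  V a = (4, 3, 3, 0)
Solving gives a = (3, -3, 1, 3).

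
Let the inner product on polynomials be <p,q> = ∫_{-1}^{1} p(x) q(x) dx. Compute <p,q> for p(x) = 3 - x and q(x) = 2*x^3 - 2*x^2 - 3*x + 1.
<p,q> = 16/5

Expand the product: p(x)·q(x) = -2*x^4 + 8*x^3 - 3*x^2 - 10*x + 3.
∫_{-1}^{1} of each monomial x^k gives [2/(k+1) if k even, 0 if k odd]. Integrating term-by-term (or equivalently evaluating the antiderivative F(x) = -2*x^5/5 + 2*x^4 - x^3 - 5*x^2 + 3*x at the endpoints):
  F(1) − F(−1) = -7/5 − (-23/5) = 16/5.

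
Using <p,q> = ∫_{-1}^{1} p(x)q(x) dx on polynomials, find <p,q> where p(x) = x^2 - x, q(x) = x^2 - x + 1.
<p,q> = 26/15

Expand the product: p(x)·q(x) = x^4 - 2*x^3 + 2*x^2 - x.
∫_{-1}^{1} of each monomial x^k gives [2/(k+1) if k even, 0 if k odd]. Integrating term-by-term (or equivalently evaluating the antiderivative F(x) = x^5/5 - x^4/2 + 2*x^3/3 - x^2/2 at the endpoints):
  F(1) − F(−1) = -2/15 − (-28/15) = 26/15.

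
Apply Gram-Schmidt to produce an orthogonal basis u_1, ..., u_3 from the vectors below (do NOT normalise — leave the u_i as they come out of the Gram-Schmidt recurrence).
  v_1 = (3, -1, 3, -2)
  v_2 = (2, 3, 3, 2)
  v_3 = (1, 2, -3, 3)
Orthogonal basis:
  u_1 = (3, -1, 3, -2)
  u_2 = (22/23, 77/23, 45/23, 62/23)
  u_3 = (646/267, -17/534, -357/178, 170/267)

Apply the Gram-Schmidt recurrence
  u_1 = v_1
  u_i = v_i − Σ_{j<i} ((v_i · u_j) / (u_j · u_j)) · u_j.

Step by step this gives:
  u_1 = (3, -1, 3, -2)
  u_2 = (22/23, 77/23, 45/23, 62/23)
  u_3 = (646/267, -17/534, -357/178, 170/267)

Orthogonality check:
  u_2 · u_1 = 0 (should be 0)
  u_3 · u_1 = 0 (should be 0)
  u_3 · u_2 = 0 (should be 0)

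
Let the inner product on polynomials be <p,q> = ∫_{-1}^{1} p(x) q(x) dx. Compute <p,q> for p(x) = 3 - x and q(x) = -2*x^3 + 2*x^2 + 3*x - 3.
<p,q> = -76/5

Expand the product: p(x)·q(x) = 2*x^4 - 8*x^3 + 3*x^2 + 12*x - 9.
∫_{-1}^{1} of each monomial x^k gives [2/(k+1) if k even, 0 if k odd]. Integrating term-by-term (or equivalently evaluating the antiderivative F(x) = 2*x^5/5 - 2*x^4 + x^3 + 6*x^2 - 9*x at the endpoints):
  F(1) − F(−1) = -18/5 − (58/5) = -76/5.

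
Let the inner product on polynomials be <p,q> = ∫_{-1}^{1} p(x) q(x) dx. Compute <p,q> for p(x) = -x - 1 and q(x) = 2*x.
<p,q> = -4/3

Expand the product: p(x)·q(x) = -2*x^2 - 2*x.
∫_{-1}^{1} of each monomial x^k gives [2/(k+1) if k even, 0 if k odd]. Integrating term-by-term (or equivalently evaluating the antiderivative F(x) = -2*x^3/3 - x^2 at the endpoints):
  F(1) − F(−1) = -5/3 − (-1/3) = -4/3.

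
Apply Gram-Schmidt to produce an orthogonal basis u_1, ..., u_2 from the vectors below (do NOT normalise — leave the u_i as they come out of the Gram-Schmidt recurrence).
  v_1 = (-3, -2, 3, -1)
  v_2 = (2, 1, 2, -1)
Orthogonal basis:
  u_1 = (-3, -2, 3, -1)
  u_2 = (43/23, 21/23, 49/23, -24/23)

Apply the Gram-Schmidt recurrence
  u_1 = v_1
  u_i = v_i − Σ_{j<i} ((v_i · u_j) / (u_j · u_j)) · u_j.

Step by step this gives:
  u_1 = (-3, -2, 3, -1)
  u_2 = (43/23, 21/23, 49/23, -24/23)

Orthogonality check:
  u_2 · u_1 = 0 (should be 0)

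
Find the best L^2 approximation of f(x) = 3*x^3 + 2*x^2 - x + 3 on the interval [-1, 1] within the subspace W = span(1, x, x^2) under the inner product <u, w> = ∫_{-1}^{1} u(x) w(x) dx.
g(x) = 2*x^2 + 4*x/5 + 3

The best approximation g ∈ W is the orthogonal projection of f onto W. Writing g = a_0 + a_1 x + a_2 x^2, the coefficients solve the normal equations G · a = b where
  G_{ij} = <φ_i, φ_j> and b_i = <f, φ_i>, with φ_0 = 1, φ_1 = x, φ_2 = x^2.
G =
  [2, 0, 2/3]
  [0, 2/3, 0]
  [2/3, 0, 2/5],
b = (22/3, 8/15, 14/5).
Solving gives a_0 = 3, a_1 = 4/5, a_2 = 2, so
  g(x) = 2*x^2 + 4*x/5 + 3.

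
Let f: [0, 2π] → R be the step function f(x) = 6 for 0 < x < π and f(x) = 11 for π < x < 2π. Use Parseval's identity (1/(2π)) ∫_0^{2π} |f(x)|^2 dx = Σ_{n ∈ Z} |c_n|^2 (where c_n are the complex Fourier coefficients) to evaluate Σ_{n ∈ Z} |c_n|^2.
Σ |c_n|^2 = 157/2

Parseval equates the L^2 energy of f (normalised by 1/(2π)) with the ℓ^2 sum of its Fourier coefficients: (1/(2π)) ∫_0^{2π} |f|^2 = Σ |c_n|^2.
Compute the left side: (1/(2π)) [∫_0^π 6^2 dx + ∫_π^{2π} 11^2 dx] = (1/(2π)) · (36π + 121π) = (36 + 121)/2 = 157/2.
So Σ_{n ∈ Z} |c_n|^2 = 157/2.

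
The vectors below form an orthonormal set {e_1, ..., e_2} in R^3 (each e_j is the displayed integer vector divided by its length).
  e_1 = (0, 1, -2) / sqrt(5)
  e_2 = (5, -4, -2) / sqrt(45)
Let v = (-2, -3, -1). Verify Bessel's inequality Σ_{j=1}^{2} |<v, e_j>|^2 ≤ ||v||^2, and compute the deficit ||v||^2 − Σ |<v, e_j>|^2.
Σ |<v, e_j>|^2 = 5/9; ||v||^2 = 14; deficit = 121/9

Write each e_j = u_j / sqrt(<u_j, u_j>) where u_j is the displayed integer vector. Then <v, e_j> = <v, u_j> / sqrt(<u_j, u_j>), so |<v, e_j>|^2 = <v, u_j>^2 / <u_j, u_j>.
Coefficients: <v, e_1> = -1/sqrt(5), <v, e_2> = 4/sqrt(45).
Square and sum: Σ |<v, e_j>|^2 = 5/9.
Compute ||v||^2 = v·v = 14.
Deficit = 14 − 5/9 = 121/9 ≥ 0, confirming Bessel's inequality. (The deficit equals ||v − Σ <v,e_j> e_j||^2, the squared distance from v to span{e_j}.)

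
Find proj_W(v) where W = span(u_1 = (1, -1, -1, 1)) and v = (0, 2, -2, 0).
proj_W(v) = (0, 0, 0, 0)

Set up U = [u_1 | ... | u_1] ∈ R^(4×1). The projector onto W = col(U) is P = U (U^T U)^(-1) U^T.
Compute U^T U =
  [4],
and U^T v = (0).
Solve U^T U · c = U^T v for the coefficients: c = (0). The projection is proj_W(v) = U c.
Check: (v - proj_W(v)) · u_1 = 0  (should be 0).
Result: proj_W(v) = (0, 0, 0, 0).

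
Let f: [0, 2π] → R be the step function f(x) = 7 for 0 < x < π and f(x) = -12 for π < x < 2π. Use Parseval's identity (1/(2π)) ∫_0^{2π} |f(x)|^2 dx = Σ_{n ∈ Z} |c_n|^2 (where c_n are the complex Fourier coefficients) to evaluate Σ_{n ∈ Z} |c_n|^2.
Σ |c_n|^2 = 193/2

Parseval equates the L^2 energy of f (normalised by 1/(2π)) with the ℓ^2 sum of its Fourier coefficients: (1/(2π)) ∫_0^{2π} |f|^2 = Σ |c_n|^2.
Compute the left side: (1/(2π)) [∫_0^π 7^2 dx + ∫_π^{2π} (-12)^2 dx] = (1/(2π)) · (49π + 144π) = (49 + 144)/2 = 193/2.
So Σ_{n ∈ Z} |c_n|^2 = 193/2.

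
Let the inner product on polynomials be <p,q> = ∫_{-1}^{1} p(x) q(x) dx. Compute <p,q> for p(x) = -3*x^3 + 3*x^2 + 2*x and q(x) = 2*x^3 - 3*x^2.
<p,q> = -26/7

Expand the product: p(x)·q(x) = -6*x^6 + 15*x^5 - 5*x^4 - 6*x^3.
∫_{-1}^{1} of each monomial x^k gives [2/(k+1) if k even, 0 if k odd]. Integrating term-by-term (or equivalently evaluating the antiderivative F(x) = -6*x^7/7 + 5*x^6/2 - x^5 - 3*x^4/2 at the endpoints):
  F(1) − F(−1) = -6/7 − (20/7) = -26/7.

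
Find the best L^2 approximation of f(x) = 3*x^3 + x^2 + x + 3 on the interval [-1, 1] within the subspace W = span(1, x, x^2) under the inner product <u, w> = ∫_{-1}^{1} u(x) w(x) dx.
g(x) = x^2 + 14*x/5 + 3

The best approximation g ∈ W is the orthogonal projection of f onto W. Writing g = a_0 + a_1 x + a_2 x^2, the coefficients solve the normal equations G · a = b where
  G_{ij} = <φ_i, φ_j> and b_i = <f, φ_i>, with φ_0 = 1, φ_1 = x, φ_2 = x^2.
G =
  [2, 0, 2/3]
  [0, 2/3, 0]
  [2/3, 0, 2/5],
b = (20/3, 28/15, 12/5).
Solving gives a_0 = 3, a_1 = 14/5, a_2 = 1, so
  g(x) = x^2 + 14*x/5 + 3.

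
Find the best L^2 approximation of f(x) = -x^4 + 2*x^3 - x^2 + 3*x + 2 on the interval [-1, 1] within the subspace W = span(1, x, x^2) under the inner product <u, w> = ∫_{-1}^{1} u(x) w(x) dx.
g(x) = -13*x^2/7 + 21*x/5 + 73/35

The best approximation g ∈ W is the orthogonal projection of f onto W. Writing g = a_0 + a_1 x + a_2 x^2, the coefficients solve the normal equations G · a = b where
  G_{ij} = <φ_i, φ_j> and b_i = <f, φ_i>, with φ_0 = 1, φ_1 = x, φ_2 = x^2.
G =
  [2, 0, 2/3]
  [0, 2/3, 0]
  [2/3, 0, 2/5],
b = (44/15, 14/5, 68/105).
Solving gives a_0 = 73/35, a_1 = 21/5, a_2 = -13/7, so
  g(x) = -13*x^2/7 + 21*x/5 + 73/35.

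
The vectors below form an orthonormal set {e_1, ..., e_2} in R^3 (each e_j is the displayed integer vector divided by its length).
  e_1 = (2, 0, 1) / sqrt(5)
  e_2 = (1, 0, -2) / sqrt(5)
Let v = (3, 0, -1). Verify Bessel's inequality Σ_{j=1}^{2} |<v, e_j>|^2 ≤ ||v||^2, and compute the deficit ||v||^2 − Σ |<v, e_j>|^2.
Σ |<v, e_j>|^2 = 10; ||v||^2 = 10; deficit = 0

Write each e_j = u_j / sqrt(<u_j, u_j>) where u_j is the displayed integer vector. Then <v, e_j> = <v, u_j> / sqrt(<u_j, u_j>), so |<v, e_j>|^2 = <v, u_j>^2 / <u_j, u_j>.
Coefficients: <v, e_1> = 5/sqrt(5), <v, e_2> = 5/sqrt(5).
Square and sum: Σ |<v, e_j>|^2 = 10.
Compute ||v||^2 = v·v = 10.
Deficit = 10 − 10 = 0 ≥ 0, confirming Bessel's inequality. (The deficit equals ||v − Σ <v,e_j> e_j||^2, the squared distance from v to span{e_j}.)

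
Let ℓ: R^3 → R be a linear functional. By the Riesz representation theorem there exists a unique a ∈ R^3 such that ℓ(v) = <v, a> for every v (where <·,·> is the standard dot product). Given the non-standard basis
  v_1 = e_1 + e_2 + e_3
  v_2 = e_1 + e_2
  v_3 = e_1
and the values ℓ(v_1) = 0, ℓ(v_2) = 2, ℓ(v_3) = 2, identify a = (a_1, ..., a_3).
a = (2, 0, -2)

Write a = (a_1, ..., a_3) in the standard basis. For each basis vector v_i, ℓ(v_i) = <v_i, a> is a linear equation in the a_j's. Collect the n equations into a matrix system V a = ℓ, where row i of V is v_i (expressed in the standard basis). Since V is invertible (lower-triangular with 1s on the diagonal, up to permutation), solve by back-substitution:
  V =
[[1, 1, 1],
 [1, 1, 0],
 [1, 0, 0]]
  V a = (0, 2, 2)
Solving gives a = (2, 0, -2).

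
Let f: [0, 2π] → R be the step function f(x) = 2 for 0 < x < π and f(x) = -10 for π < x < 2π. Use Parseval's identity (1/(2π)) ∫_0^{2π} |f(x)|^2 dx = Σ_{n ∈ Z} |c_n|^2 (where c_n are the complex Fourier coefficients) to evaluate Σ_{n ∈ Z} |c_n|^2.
Σ |c_n|^2 = 52

Parseval equates the L^2 energy of f (normalised by 1/(2π)) with the ℓ^2 sum of its Fourier coefficients: (1/(2π)) ∫_0^{2π} |f|^2 = Σ |c_n|^2.
Compute the left side: (1/(2π)) [∫_0^π 2^2 dx + ∫_π^{2π} (-10)^2 dx] = (1/(2π)) · (4π + 100π) = (4 + 100)/2 = 52.
So Σ_{n ∈ Z} |c_n|^2 = 52.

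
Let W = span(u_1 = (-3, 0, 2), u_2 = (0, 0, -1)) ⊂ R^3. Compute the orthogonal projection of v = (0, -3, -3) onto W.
proj_W(v) = (0, 0, -3)

Set up U = [u_1 | ... | u_2] ∈ R^(3×2). The projector onto W = col(U) is P = U (U^T U)^(-1) U^T.
Compute U^T U =
  [13, -2]
  [-2, 1],
and U^T v = (-6, 3).
Solve U^T U · c = U^T v for the coefficients: c = (0, 3). The projection is proj_W(v) = U c.
Check: (v - proj_W(v)) · u_1 = 0  (should be 0).
Check: (v - proj_W(v)) · u_2 = 0  (should be 0).
Result: proj_W(v) = (0, 0, -3).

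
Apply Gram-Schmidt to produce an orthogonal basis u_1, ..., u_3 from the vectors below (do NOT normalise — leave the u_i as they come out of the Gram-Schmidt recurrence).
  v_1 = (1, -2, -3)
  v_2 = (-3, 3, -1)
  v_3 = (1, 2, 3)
Orthogonal basis:
  u_1 = (1, -2, -3)
  u_2 = (-18/7, 15/7, -16/7)
  u_3 = (121/115, 22/23, -33/115)

Apply the Gram-Schmidt recurrence
  u_1 = v_1
  u_i = v_i − Σ_{j<i} ((v_i · u_j) / (u_j · u_j)) · u_j.

Step by step this gives:
  u_1 = (1, -2, -3)
  u_2 = (-18/7, 15/7, -16/7)
  u_3 = (121/115, 22/23, -33/115)

Orthogonality check:
  u_2 · u_1 = 0 (should be 0)
  u_3 · u_1 = 0 (should be 0)
  u_3 · u_2 = 0 (should be 0)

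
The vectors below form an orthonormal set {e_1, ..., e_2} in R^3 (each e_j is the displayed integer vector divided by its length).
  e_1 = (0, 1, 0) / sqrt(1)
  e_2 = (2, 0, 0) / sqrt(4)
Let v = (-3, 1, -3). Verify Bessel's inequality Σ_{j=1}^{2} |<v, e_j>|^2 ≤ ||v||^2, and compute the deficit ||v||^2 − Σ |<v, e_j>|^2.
Σ |<v, e_j>|^2 = 10; ||v||^2 = 19; deficit = 9

Write each e_j = u_j / sqrt(<u_j, u_j>) where u_j is the displayed integer vector. Then <v, e_j> = <v, u_j> / sqrt(<u_j, u_j>), so |<v, e_j>|^2 = <v, u_j>^2 / <u_j, u_j>.
Coefficients: <v, e_1> = 1/sqrt(1), <v, e_2> = -6/sqrt(4).
Square and sum: Σ |<v, e_j>|^2 = 10.
Compute ||v||^2 = v·v = 19.
Deficit = 19 − 10 = 9 ≥ 0, confirming Bessel's inequality. (The deficit equals ||v − Σ <v,e_j> e_j||^2, the squared distance from v to span{e_j}.)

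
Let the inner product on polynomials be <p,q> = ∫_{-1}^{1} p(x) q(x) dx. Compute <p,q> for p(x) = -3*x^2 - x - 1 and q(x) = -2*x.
<p,q> = 4/3

Expand the product: p(x)·q(x) = 6*x^3 + 2*x^2 + 2*x.
∫_{-1}^{1} of each monomial x^k gives [2/(k+1) if k even, 0 if k odd]. Integrating term-by-term (or equivalently evaluating the antiderivative F(x) = 3*x^4/2 + 2*x^3/3 + x^2 at the endpoints):
  F(1) − F(−1) = 19/6 − (11/6) = 4/3.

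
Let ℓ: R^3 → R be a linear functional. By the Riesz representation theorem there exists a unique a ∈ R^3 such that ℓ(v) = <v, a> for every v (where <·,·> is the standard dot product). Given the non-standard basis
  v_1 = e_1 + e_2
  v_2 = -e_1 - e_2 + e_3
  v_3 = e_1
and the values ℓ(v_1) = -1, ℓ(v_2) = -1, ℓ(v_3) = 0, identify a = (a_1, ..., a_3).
a = (0, -1, -2)

Write a = (a_1, ..., a_3) in the standard basis. For each basis vector v_i, ℓ(v_i) = <v_i, a> is a linear equation in the a_j's. Collect the n equations into a matrix system V a = ℓ, where row i of V is v_i (expressed in the standard basis). Since V is invertible (lower-triangular with 1s on the diagonal, up to permutation), solve by back-substitution:
  V =
[[1, 1, 0],
 [-1, -1, 1],
 [1, 0, 0]]
  V a = (-1, -1, 0)
Solving gives a = (0, -1, -2).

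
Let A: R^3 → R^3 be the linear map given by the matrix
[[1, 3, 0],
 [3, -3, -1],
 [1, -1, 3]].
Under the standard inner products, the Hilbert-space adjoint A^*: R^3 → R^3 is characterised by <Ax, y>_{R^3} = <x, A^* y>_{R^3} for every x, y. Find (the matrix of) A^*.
A^* = A^T =
[[1, 3, 1],
 [3, -3, -1],
 [0, -1, 3]]

For real matrices with standard dot products, the defining identity <Ax, y> = <x, A^* y> gives (Ax)^T y = x^T (A^*) y, i.e. x^T A^T y = x^T (A^*) y. Since this holds for all x, y, we must have A^* = A^T. Therefore
A^* =
[[1, 3, 1],
 [3, -3, -1],
 [0, -1, 3]].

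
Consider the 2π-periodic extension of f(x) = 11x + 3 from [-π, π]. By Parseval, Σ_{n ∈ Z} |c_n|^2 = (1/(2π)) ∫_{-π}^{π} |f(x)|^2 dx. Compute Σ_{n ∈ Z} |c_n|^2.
Σ |c_n|^2 = 121π^2/3 + 9

Expand and integrate term by term over [-π, π]:
  ∫ (11x)^2 dx = 121·(2π^3/3); ∫ 2·11·(3)·x dx = 0 (odd integrand); ∫ 3^2 dx = 9·2π.
So (1/(2π)) ∫_{-π}^{π} (11x + 3)^2 dx = 121π^2/3 + 9 = 121π^2/3 + 9.
Parseval ⇒ Σ |c_n|^2 = 121π^2/3 + 9.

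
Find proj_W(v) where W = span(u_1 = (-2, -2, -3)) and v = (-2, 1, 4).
proj_W(v) = (20/17, 20/17, 30/17)

Set up U = [u_1 | ... | u_1] ∈ R^(3×1). The projector onto W = col(U) is P = U (U^T U)^(-1) U^T.
Compute U^T U =
  [17],
and U^T v = (-10).
Solve U^T U · c = U^T v for the coefficients: c = (-10/17). The projection is proj_W(v) = U c.
Check: (v - proj_W(v)) · u_1 = 0  (should be 0).
Result: proj_W(v) = (20/17, 20/17, 30/17).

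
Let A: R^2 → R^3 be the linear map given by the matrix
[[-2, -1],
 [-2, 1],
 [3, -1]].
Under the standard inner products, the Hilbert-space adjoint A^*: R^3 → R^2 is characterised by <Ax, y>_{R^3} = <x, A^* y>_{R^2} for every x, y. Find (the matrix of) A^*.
A^* = A^T =
[[-2, -2, 3],
 [-1, 1, -1]]

For real matrices with standard dot products, the defining identity <Ax, y> = <x, A^* y> gives (Ax)^T y = x^T (A^*) y, i.e. x^T A^T y = x^T (A^*) y. Since this holds for all x, y, we must have A^* = A^T. Therefore
A^* =
[[-2, -2, 3],
 [-1, 1, -1]].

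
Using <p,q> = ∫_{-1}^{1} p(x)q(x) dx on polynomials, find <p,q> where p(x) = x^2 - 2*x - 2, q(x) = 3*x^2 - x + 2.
<p,q> = -122/15

Expand the product: p(x)·q(x) = 3*x^4 - 7*x^3 - 2*x^2 - 2*x - 4.
∫_{-1}^{1} of each monomial x^k gives [2/(k+1) if k even, 0 if k odd]. Integrating term-by-term (or equivalently evaluating the antiderivative F(x) = 3*x^5/5 - 7*x^4/4 - 2*x^3/3 - x^2 - 4*x at the endpoints):
  F(1) − F(−1) = -409/60 − (79/60) = -122/15.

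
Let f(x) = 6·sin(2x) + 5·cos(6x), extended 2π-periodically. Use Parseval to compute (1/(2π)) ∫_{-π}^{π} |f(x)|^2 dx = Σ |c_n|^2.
Σ |c_n|^2 = 61/2

Expand |f|^2 and use orthogonality of {sin(nx), cos(mx)} on [-π, π]:
  ∫_{-π}^{π} sin(nx)^2 dx = π, ∫ cos(mx)^2 dx = π, and cross terms integrate to 0.
So ∫_{-π}^{π} f(x)^2 dx = 6^2 · π + 5^2 · π = (36 + 25)π.
Divide by 2π: (36 + 25)/2 = 61/2.
By Parseval, this equals Σ |c_n|^2.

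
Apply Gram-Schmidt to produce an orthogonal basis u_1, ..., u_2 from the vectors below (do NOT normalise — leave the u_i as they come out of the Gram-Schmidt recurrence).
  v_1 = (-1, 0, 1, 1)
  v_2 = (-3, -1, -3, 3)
Orthogonal basis:
  u_1 = (-1, 0, 1, 1)
  u_2 = (-2, -1, -4, 2)

Apply the Gram-Schmidt recurrence
  u_1 = v_1
  u_i = v_i − Σ_{j<i} ((v_i · u_j) / (u_j · u_j)) · u_j.

Step by step this gives:
  u_1 = (-1, 0, 1, 1)
  u_2 = (-2, -1, -4, 2)

Orthogonality check:
  u_2 · u_1 = 0 (should be 0)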